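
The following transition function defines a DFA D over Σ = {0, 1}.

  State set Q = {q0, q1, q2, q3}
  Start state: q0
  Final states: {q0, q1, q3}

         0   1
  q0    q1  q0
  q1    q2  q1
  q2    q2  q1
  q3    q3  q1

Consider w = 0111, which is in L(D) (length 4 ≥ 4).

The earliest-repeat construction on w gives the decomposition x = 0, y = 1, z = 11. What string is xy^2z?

xy^2z = 0·1·1·11 = 01111.
Reading y = 1 takes D from q1 back to q1, so after x·y·y the machine is still in q1, and z then leads to the accepting state q1. Hence 01111 ∈ L(D).

01111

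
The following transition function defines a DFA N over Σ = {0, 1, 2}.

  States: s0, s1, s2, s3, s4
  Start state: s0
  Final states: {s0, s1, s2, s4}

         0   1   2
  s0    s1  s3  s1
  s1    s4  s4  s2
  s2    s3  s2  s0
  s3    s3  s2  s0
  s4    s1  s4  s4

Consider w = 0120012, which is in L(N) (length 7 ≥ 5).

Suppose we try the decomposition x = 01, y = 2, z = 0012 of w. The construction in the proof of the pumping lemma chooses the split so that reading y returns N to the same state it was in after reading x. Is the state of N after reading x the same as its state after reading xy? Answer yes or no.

yes

Run of N on the first 3 characters of w = 0 1 2:
  step 0: s0  (start)
  step 1: s1  (read 0: s0→s1)
  step 2: s4  (read 1: s1→s4)
  step 3: s4  (read 2: s4→s4)

After x (step 2): s4. After xy (step 3): s4.
They match, so y = 2 drives N around a cycle from s4 back to itself; pumping y any number of times keeps N in s4 before reading z, and xyⁱz ∈ L(N) for every i ≥ 0.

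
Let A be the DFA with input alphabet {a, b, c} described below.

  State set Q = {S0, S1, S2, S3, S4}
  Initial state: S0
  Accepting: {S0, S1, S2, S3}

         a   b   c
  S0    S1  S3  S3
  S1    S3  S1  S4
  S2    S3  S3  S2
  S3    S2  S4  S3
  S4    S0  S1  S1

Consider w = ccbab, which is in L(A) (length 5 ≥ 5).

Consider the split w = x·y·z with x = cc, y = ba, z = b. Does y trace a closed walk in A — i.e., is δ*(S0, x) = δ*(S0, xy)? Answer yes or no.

Run of A on the first 4 characters of w = c c b a:
  step 0: S0  (start)
  step 1: S3  (read c: S0→S3)
  step 2: S3  (read c: S3→S3)
  step 3: S4  (read b: S3→S4)
  step 4: S0  (read a: S4→S0)

After x (step 2): S3. After xy (step 4): S0.
They differ (S3 ≠ S0), so y is not a cycle from the state after x; this split is not the one the pumping-lemma construction produces, and pumping y need not keep the string in L(A).

no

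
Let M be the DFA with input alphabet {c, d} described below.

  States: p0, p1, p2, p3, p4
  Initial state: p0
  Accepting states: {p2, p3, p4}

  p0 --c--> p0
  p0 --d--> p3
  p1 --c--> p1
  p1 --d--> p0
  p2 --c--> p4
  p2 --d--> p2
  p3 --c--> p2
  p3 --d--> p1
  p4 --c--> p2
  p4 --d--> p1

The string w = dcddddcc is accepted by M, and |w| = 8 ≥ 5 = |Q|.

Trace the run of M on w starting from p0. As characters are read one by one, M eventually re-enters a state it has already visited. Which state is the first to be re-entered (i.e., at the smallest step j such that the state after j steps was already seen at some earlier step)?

State sequence: p0 -d-> p3 -c-> p2 -d-> p2 -d-> p2 -d-> p2 -d-> p2 -c-> p4 -c-> p2
First repeat at step 3: p2 was already visited.

The earliest repeat is at step j = 3: M is in p2, which it already visited at step i = 2.

p2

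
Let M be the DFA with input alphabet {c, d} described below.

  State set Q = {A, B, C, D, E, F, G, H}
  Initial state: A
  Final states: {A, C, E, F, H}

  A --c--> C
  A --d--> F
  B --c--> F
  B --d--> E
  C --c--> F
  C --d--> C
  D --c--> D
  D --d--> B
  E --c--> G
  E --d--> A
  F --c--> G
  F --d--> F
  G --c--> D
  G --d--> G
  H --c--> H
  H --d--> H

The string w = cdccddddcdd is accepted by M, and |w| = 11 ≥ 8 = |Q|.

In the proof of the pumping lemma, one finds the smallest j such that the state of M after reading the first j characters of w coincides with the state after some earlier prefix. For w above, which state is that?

C

State sequence: A -c-> C -d-> C -c-> F -c-> G -d-> G -d-> G -d-> G -d-> G -c-> D -d-> B -d-> E
First repeat at step 2: C was already visited.

The earliest repeat is at step j = 2: M is in C, which it already visited at step i = 1.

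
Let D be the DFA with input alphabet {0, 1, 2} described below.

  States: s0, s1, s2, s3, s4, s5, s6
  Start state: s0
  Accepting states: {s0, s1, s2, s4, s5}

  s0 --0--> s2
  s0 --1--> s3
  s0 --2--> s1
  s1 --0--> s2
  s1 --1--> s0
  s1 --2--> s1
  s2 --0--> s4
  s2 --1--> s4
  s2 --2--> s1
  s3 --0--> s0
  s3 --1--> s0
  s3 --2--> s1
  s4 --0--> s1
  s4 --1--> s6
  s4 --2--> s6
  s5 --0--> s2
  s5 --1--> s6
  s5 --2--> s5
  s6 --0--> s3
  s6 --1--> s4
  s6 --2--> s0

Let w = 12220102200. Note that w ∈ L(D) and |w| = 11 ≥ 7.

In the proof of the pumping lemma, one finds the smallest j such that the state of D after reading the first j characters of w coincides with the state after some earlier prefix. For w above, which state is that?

State sequence: s0 -1-> s3 -2-> s1 -2-> s1 -2-> s1 -0-> s2 -1-> s4 -0-> s1 -2-> s1 -2-> s1 -0-> s2 -0-> s4
First repeat at step 3: s1 was already visited.

The earliest repeat is at step j = 3: D is in s1, which it already visited at step i = 2.
Since D has 7 states, any run of length ≥ 7 visits 7+1 states, so by pigeonhole some state repeats within the first 7 steps — that repeat gives the pumpable loop.

s1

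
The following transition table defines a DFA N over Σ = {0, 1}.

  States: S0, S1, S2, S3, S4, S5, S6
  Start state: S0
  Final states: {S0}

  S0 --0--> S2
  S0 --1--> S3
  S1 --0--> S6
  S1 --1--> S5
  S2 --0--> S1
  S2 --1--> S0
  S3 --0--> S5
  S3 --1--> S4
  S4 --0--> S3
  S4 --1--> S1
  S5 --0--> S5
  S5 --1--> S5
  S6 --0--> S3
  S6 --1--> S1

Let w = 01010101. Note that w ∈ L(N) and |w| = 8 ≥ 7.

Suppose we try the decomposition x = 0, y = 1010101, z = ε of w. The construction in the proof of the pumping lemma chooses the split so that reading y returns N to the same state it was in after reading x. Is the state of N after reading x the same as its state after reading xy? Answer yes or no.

no

Run of N on the first 8 characters of w = 0 1 0 1 0 1 0 1:
  step 0: S0  (start)
  step 1: S2  (read 0: S0→S2)
  step 2: S0  (read 1: S2→S0)
  step 3: S2  (read 0: S0→S2)
  step 4: S0  (read 1: S2→S0)
  step 5: S2  (read 0: S0→S2)
  step 6: S0  (read 1: S2→S0)
  step 7: S2  (read 0: S0→S2)
  step 8: S0  (read 1: S2→S0)

After x (step 1): S2. After xy (step 8): S0.
They differ (S2 ≠ S0), so y is not a cycle from the state after x; this split is not the one the pumping-lemma construction produces, and pumping y need not keep the string in L(N).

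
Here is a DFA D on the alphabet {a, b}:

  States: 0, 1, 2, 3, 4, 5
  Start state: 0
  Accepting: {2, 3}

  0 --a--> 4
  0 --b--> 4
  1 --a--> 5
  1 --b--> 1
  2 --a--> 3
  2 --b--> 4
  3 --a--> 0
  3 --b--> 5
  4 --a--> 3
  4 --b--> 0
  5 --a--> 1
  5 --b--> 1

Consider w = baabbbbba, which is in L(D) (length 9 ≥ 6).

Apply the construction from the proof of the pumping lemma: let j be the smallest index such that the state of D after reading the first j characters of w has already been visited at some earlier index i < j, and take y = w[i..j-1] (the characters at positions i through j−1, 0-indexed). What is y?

State sequence: 0 -b-> 4 -a-> 3 -a-> 0 -b-> 4 -b-> 0 -b-> 4 -b-> 0 -b-> 4 -a-> 3
First repeat at step 3: 0 was already visited.

So i = 0, j = 3, giving x = w[0:0] = ε, y = w[0:3] = baa, z = w[3:9] = bbbbba.
Check: |xy| = 3 ≤ 6 and |y| = 3 ≥ 1. Reading y takes D from 0 back to 0, so every xyⁱz is accepted.
Since D has 6 states, any run of length ≥ 6 visits 6+1 states, so by pigeonhole some state repeats within the first 6 steps — that repeat gives the pumpable loop.

baa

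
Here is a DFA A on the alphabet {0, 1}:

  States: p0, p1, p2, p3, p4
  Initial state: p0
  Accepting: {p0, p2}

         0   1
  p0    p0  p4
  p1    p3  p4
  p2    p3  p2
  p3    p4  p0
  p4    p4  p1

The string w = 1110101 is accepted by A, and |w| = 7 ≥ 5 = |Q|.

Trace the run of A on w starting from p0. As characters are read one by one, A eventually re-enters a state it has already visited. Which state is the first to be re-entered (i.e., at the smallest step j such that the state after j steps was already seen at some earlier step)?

Run of A on w = 1 1 1 0 1 0 1:
  step 0: p0  (start)
  step 1: p4  (read 1: p0→p4)
  step 2: p1  (read 1: p4→p1)
  step 3: p4  (read 1: p1→p4)   ← first repeat (p4 seen earlier)
  step 4: p4  (read 0: p4→p4)
  step 5: p1  (read 1: p4→p1)
  step 6: p3  (read 0: p1→p3)
  step 7: p0  (read 1: p3→p0)

The earliest repeat is at step j = 3: A is in p4, which it already visited at step i = 1.
With |Q| = 5, pigeonhole forces a state repeat no later than step 5; the substring read between the first and second visits to that state can be pumped.

p4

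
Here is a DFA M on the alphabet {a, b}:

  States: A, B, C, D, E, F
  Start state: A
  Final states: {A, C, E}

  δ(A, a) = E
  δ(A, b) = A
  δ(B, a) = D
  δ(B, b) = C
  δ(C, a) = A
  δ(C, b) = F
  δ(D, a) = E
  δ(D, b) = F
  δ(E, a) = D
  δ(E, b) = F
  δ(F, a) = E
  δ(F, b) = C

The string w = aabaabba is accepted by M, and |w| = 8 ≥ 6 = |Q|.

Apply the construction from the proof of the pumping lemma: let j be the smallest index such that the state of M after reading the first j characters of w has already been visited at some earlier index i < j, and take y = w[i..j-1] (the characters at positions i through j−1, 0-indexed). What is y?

Run of M on w = a a b a a b b a:
  step 0: A  (start)
  step 1: E  (read a: A→E)
  step 2: D  (read a: E→D)
  step 3: F  (read b: D→F)
  step 4: E  (read a: F→E)   ← first repeat (E seen earlier)
  step 5: D  (read a: E→D)
  step 6: F  (read b: D→F)
  step 7: C  (read b: F→C)
  step 8: A  (read a: C→A)

So i = 1, j = 4, giving x = w[0:1] = a, y = w[1:4] = aba, z = w[4:8] = abba.
Check: |xy| = 4 ≤ 6 and |y| = 3 ≥ 1. Reading y takes M from E back to E, so every xyⁱz is accepted.
With |Q| = 6, pigeonhole forces a state repeat no later than step 6; the substring read between the first and second visits to that state can be pumped.

aba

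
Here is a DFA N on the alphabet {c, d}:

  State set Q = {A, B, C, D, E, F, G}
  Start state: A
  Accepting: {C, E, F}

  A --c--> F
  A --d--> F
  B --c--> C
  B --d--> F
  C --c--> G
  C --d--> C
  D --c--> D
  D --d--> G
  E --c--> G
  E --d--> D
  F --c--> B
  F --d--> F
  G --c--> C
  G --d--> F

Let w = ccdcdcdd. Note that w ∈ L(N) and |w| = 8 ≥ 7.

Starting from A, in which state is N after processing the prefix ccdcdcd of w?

F

State sequence: A -c-> F -c-> B -d-> F -c-> B -d-> F -c-> B -d-> F

After reading 7 characters, N is in state F.
(This kind of state-tracing is the core of the pumping-lemma construction: with 7 states, pigeonhole forces a repeat within the first 7 steps.)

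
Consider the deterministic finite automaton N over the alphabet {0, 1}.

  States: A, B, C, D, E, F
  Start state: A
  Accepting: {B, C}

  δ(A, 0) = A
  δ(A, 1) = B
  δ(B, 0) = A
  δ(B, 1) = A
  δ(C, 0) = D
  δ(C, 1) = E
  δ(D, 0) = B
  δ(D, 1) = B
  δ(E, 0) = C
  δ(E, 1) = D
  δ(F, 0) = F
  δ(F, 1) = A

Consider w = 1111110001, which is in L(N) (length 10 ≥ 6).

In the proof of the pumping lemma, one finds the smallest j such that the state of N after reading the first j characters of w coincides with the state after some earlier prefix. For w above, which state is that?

State sequence: A -1-> B -1-> A -1-> B -1-> A -1-> B -1-> A -0-> A -0-> A -0-> A -1-> B
First repeat at step 2: A was already visited.

The earliest repeat is at step j = 2: N is in A, which it already visited at step i = 0.
Since N has 6 states, any run of length ≥ 6 visits 6+1 states, so by pigeonhole some state repeats within the first 6 steps — that repeat gives the pumpable loop.

A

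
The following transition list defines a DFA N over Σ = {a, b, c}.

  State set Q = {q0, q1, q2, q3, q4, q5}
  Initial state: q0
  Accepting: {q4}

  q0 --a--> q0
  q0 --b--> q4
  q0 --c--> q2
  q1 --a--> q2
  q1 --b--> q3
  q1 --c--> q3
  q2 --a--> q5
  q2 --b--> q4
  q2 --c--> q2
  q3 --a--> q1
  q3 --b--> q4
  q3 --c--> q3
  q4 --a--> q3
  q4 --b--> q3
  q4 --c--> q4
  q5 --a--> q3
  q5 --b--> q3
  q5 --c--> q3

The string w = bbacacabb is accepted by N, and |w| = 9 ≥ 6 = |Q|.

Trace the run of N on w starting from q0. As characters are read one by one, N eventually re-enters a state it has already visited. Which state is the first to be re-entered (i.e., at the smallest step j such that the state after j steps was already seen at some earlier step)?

q3

Run of N on w = b b a c a c a b b:
  step 0: q0  (start)
  step 1: q4  (read b: q0→q4)
  step 2: q3  (read b: q4→q3)
  step 3: q1  (read a: q3→q1)
  step 4: q3  (read c: q1→q3)   ← first repeat (q3 seen earlier)
  step 5: q1  (read a: q3→q1)
  step 6: q3  (read c: q1→q3)
  step 7: q1  (read a: q3→q1)
  step 8: q3  (read b: q1→q3)
  step 9: q4  (read b: q3→q4)

The earliest repeat is at step j = 4: N is in q3, which it already visited at step i = 2.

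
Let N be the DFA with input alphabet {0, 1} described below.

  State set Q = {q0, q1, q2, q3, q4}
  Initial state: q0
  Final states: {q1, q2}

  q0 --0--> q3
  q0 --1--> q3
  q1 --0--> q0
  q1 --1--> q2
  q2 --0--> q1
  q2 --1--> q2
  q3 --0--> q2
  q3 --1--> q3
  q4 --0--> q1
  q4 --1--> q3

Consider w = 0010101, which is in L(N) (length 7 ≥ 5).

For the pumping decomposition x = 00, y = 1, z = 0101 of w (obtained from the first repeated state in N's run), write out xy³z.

xy^3z = 00·1·1·1·0101 = 001110101.
Reading y = 1 takes N from q2 back to q2, so after x·y·y·y the machine is still in q2, and z then leads to the accepting state q2. Hence 001110101 ∈ L(N).

001110101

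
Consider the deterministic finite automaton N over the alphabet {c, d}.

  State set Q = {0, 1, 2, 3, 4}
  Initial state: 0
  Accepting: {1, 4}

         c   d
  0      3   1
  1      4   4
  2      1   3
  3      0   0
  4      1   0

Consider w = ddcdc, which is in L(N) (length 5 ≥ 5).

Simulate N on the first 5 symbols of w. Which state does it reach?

1

Run of N on the first 5 characters of w = d d c d c:
  step 0: 0  (start)
  step 1: 1  (read d: 0→1)
  step 2: 4  (read d: 1→4)
  step 3: 1  (read c: 4→1)
  step 4: 4  (read d: 1→4)
  step 5: 1  (read c: 4→1)

After reading 5 characters, N is in state 1.
(This kind of state-tracing is the core of the pumping-lemma construction: with 5 states, pigeonhole forces a repeat within the first 5 steps.)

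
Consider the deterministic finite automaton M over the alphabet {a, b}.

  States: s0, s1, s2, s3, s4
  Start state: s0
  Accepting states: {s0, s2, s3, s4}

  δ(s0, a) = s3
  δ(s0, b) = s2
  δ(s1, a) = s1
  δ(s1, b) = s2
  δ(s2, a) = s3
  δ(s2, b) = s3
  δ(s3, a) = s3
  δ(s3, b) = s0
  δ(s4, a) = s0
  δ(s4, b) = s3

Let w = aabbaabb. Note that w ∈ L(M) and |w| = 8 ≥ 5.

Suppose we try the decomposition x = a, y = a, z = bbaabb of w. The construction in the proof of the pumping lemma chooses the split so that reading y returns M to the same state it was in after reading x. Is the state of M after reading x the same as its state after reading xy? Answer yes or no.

yes

State sequence: s0 -a-> s3 -a-> s3

After x (step 1): s3. After xy (step 2): s3.
They match, so y = a drives M around a cycle from s3 back to itself; pumping y any number of times keeps M in s3 before reading z, and xyⁱz ∈ L(M) for every i ≥ 0.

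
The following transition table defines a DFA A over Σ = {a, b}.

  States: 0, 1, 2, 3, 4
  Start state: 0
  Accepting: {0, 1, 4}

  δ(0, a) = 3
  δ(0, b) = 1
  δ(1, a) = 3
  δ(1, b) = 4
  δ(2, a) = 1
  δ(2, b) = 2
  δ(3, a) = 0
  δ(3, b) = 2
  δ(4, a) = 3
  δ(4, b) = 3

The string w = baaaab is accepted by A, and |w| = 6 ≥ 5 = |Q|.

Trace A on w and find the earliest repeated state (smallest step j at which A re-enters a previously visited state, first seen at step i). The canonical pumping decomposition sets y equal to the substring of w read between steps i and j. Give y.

Run of A on w = b a a a a b:
  step 0: 0  (start)
  step 1: 1  (read b: 0→1)
  step 2: 3  (read a: 1→3)
  step 3: 0  (read a: 3→0)   ← first repeat (0 seen earlier)
  step 4: 3  (read a: 0→3)
  step 5: 0  (read a: 3→0)
  step 6: 1  (read b: 0→1)

So i = 0, j = 3, giving x = w[0:0] = ε, y = w[0:3] = baa, z = w[3:6] = aab.
Check: |xy| = 3 ≤ 5 and |y| = 3 ≥ 1. Reading y takes A from 0 back to 0, so every xyⁱz is accepted.
Since A has 5 states, any run of length ≥ 5 visits 5+1 states, so by pigeonhole some state repeats within the first 5 steps — that repeat gives the pumpable loop.

baa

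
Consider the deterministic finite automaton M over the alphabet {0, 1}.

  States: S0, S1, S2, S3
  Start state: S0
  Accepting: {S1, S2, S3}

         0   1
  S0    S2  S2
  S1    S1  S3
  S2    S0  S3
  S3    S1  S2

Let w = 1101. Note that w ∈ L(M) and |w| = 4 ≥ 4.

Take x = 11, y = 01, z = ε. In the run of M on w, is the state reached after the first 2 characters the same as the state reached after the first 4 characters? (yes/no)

yes

Run of M on the first 4 characters of w = 1 1 0 1:
  step 0: S0  (start)
  step 1: S2  (read 1: S0→S2)
  step 2: S3  (read 1: S2→S3)
  step 3: S1  (read 0: S3→S1)
  step 4: S3  (read 1: S1→S3)

After x (step 2): S3. After xy (step 4): S3.
They match, so y = 01 drives M around a cycle from S3 back to itself; pumping y any number of times keeps M in S3 before reading z, and xyⁱz ∈ L(M) for every i ≥ 0.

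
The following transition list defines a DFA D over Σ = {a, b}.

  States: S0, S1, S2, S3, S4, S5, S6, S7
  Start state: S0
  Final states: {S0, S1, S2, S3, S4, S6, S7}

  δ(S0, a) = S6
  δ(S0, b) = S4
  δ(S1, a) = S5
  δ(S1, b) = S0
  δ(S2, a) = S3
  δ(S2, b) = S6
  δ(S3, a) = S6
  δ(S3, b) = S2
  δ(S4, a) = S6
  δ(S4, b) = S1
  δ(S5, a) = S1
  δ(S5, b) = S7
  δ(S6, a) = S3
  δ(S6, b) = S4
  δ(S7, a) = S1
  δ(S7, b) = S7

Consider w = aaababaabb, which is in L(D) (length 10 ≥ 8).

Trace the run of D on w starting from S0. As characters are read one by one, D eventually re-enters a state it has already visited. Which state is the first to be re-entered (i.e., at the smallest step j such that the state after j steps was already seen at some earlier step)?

S6

State sequence: S0 -a-> S6 -a-> S3 -a-> S6 -b-> S4 -a-> S6 -b-> S4 -a-> S6 -a-> S3 -b-> S2 -b-> S6
First repeat at step 3: S6 was already visited.

The earliest repeat is at step j = 3: D is in S6, which it already visited at step i = 1.
Since D has 8 states, any run of length ≥ 8 visits 8+1 states, so by pigeonhole some state repeats within the first 8 steps — that repeat gives the pumpable loop.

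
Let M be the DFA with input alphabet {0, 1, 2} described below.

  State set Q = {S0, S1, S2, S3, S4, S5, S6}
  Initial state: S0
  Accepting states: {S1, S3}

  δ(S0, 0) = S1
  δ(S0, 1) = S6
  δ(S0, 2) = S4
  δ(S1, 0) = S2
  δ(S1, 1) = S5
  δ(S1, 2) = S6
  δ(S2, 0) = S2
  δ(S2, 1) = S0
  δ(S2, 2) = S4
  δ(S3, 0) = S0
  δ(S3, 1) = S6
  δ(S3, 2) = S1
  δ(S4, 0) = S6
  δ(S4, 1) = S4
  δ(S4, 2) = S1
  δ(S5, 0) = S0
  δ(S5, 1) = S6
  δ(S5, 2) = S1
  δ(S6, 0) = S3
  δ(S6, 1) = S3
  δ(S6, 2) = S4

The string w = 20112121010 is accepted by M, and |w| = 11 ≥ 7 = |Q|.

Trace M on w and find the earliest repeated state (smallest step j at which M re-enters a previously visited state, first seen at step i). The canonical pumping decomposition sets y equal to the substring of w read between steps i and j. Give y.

State sequence: S0 -2-> S4 -0-> S6 -1-> S3 -1-> S6 -2-> S4 -1-> S4 -2-> S1 -1-> S5 -0-> S0 -1-> S6 -0-> S3
First repeat at step 4: S6 was already visited.

So i = 2, j = 4, giving x = w[0:2] = 20, y = w[2:4] = 11, z = w[4:11] = 2121010.
Check: |xy| = 4 ≤ 7 and |y| = 2 ≥ 1. Reading y takes M from S6 back to S6, so every xyⁱz is accepted.

11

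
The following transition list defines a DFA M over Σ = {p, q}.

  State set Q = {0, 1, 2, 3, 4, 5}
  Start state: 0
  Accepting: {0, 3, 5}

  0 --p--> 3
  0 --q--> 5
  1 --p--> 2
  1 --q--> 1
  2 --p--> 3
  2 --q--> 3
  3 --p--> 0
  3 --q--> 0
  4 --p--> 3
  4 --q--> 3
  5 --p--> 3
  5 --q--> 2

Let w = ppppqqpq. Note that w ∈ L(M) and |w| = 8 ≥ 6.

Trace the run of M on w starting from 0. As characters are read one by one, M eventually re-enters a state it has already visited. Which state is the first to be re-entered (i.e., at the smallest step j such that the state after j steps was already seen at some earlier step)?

0

Run of M on w = p p p p q q p q:
  step 0: 0  (start)
  step 1: 3  (read p: 0→3)
  step 2: 0  (read p: 3→0)   ← first repeat (0 seen earlier)
  step 3: 3  (read p: 0→3)
  step 4: 0  (read p: 3→0)
  step 5: 5  (read q: 0→5)
  step 6: 2  (read q: 5→2)
  step 7: 3  (read p: 2→3)
  step 8: 0  (read q: 3→0)

The earliest repeat is at step j = 2: M is in 0, which it already visited at step i = 0.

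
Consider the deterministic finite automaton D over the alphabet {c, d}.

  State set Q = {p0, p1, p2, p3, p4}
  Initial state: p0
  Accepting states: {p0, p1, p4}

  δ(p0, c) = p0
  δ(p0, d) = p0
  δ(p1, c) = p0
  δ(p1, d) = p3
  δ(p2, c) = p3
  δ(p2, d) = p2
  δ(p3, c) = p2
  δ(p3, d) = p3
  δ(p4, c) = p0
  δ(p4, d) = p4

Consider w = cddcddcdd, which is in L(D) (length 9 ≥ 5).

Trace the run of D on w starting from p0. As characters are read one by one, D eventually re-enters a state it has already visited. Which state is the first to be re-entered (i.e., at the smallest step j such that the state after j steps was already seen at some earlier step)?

p0

State sequence: p0 -c-> p0 -d-> p0 -d-> p0 -c-> p0 -d-> p0 -d-> p0 -c-> p0 -d-> p0 -d-> p0
First repeat at step 1: p0 was already visited.

The earliest repeat is at step j = 1: D is in p0, which it already visited at step i = 0.
Pumping length from the standard proof: p = 5 (the number of states). The repeated state found above gives |xy| = j ≤ 5 and |y| = j − i ≥ 1.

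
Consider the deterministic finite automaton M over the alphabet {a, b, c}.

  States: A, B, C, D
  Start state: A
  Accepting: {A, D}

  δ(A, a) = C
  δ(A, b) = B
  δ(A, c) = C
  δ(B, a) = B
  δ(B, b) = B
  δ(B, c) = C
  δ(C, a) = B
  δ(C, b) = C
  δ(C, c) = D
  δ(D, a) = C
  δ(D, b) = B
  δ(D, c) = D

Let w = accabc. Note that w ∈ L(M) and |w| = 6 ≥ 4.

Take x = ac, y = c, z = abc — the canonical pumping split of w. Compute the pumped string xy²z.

acccabc

xy^2z = ac·c·c·abc = acccabc.
Reading y = c takes M from D back to D, so after x·y·y the machine is still in D, and z then leads to the accepting state D. Hence acccabc ∈ L(M).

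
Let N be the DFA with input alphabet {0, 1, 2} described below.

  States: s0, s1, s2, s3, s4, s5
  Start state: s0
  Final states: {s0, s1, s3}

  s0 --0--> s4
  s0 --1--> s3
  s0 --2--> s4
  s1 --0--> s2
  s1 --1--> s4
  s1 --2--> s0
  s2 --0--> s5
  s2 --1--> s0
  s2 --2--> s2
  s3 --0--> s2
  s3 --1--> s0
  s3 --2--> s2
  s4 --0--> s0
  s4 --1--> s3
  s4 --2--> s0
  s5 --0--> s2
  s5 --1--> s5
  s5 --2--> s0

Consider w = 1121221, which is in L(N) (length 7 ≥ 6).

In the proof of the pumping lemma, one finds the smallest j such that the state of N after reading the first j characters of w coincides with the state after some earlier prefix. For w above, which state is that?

Run of N on w = 1 1 2 1 2 2 1:
  step 0: s0  (start)
  step 1: s3  (read 1: s0→s3)
  step 2: s0  (read 1: s3→s0)   ← first repeat (s0 seen earlier)
  step 3: s4  (read 2: s0→s4)
  step 4: s3  (read 1: s4→s3)
  step 5: s2  (read 2: s3→s2)
  step 6: s2  (read 2: s2→s2)
  step 7: s0  (read 1: s2→s0)

The earliest repeat is at step j = 2: N is in s0, which it already visited at step i = 0.
Pumping length from the standard proof: p = 6 (the number of states). The repeated state found above gives |xy| = j ≤ 6 and |y| = j − i ≥ 1.

s0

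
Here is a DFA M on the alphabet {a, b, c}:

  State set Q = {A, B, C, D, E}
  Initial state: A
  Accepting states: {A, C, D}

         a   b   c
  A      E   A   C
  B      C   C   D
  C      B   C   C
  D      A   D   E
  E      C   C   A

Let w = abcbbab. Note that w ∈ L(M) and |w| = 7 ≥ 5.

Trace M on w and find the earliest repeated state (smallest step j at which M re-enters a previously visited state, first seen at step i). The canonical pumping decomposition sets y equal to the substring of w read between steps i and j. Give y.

Run of M on w = a b c b b a b:
  step 0: A  (start)
  step 1: E  (read a: A→E)
  step 2: C  (read b: E→C)
  step 3: C  (read c: C→C)   ← first repeat (C seen earlier)
  step 4: C  (read b: C→C)
  step 5: C  (read b: C→C)
  step 6: B  (read a: C→B)
  step 7: C  (read b: B→C)

So i = 2, j = 3, giving x = w[0:2] = ab, y = w[2:3] = c, z = w[3:7] = bbab.
Check: |xy| = 3 ≤ 5 and |y| = 1 ≥ 1. Reading y takes M from C back to C, so every xyⁱz is accepted.

c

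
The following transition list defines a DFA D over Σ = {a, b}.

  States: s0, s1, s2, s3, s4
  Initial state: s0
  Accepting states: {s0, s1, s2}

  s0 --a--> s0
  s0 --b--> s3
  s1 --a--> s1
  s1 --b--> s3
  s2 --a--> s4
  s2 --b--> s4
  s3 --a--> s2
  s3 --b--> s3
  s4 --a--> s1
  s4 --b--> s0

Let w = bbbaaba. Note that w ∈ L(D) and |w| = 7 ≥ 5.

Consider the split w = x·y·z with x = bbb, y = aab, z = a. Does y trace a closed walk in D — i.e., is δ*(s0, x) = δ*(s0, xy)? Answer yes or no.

State sequence: s0 -b-> s3 -b-> s3 -b-> s3 -a-> s2 -a-> s4 -b-> s0

After x (step 3): s3. After xy (step 6): s0.
They differ (s3 ≠ s0), so y is not a cycle from the state after x; this split is not the one the pumping-lemma construction produces, and pumping y need not keep the string in L(D).

no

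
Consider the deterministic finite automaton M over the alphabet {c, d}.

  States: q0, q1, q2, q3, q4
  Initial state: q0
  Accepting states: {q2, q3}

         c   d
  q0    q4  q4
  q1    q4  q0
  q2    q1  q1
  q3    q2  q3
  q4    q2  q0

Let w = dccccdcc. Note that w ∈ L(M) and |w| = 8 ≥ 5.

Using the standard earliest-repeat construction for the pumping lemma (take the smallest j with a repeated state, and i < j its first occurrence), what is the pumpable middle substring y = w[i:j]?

ccc

Run of M on w = d c c c c d c c:
  step 0: q0  (start)
  step 1: q4  (read d: q0→q4)
  step 2: q2  (read c: q4→q2)
  step 3: q1  (read c: q2→q1)
  step 4: q4  (read c: q1→q4)   ← first repeat (q4 seen earlier)
  step 5: q2  (read c: q4→q2)
  step 6: q1  (read d: q2→q1)
  step 7: q4  (read c: q1→q4)
  step 8: q2  (read c: q4→q2)

So i = 1, j = 4, giving x = w[0:1] = d, y = w[1:4] = ccc, z = w[4:8] = cdcc.
Check: |xy| = 4 ≤ 5 and |y| = 3 ≥ 1. Reading y takes M from q4 back to q4, so every xyⁱz is accepted.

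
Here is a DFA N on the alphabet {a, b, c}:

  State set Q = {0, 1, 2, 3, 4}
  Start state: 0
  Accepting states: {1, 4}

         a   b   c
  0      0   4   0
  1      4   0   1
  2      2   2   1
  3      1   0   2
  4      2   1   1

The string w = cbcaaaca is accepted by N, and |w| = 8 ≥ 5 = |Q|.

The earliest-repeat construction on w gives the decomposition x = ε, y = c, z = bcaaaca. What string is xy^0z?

bcaaaca

xy⁰z = xz = ε·bcaaaca = bcaaaca.
Reading y = c takes N from 0 back to 0, so after x the machine is still in 0, and z then leads to the accepting state 4. Hence bcaaaca ∈ L(N).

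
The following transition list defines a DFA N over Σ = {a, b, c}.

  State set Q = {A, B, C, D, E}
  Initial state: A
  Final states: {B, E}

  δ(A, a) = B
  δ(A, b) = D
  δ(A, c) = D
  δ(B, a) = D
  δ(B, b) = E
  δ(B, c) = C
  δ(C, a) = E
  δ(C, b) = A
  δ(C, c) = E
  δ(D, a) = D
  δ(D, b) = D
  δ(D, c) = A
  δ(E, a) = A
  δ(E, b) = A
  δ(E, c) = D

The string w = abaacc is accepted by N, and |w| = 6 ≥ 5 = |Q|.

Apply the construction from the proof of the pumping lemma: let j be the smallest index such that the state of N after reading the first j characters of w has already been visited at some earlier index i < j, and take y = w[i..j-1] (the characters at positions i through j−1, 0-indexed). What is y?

State sequence: A -a-> B -b-> E -a-> A -a-> B -c-> C -c-> E
First repeat at step 3: A was already visited.

So i = 0, j = 3, giving x = w[0:0] = ε, y = w[0:3] = aba, z = w[3:6] = acc.
Check: |xy| = 3 ≤ 5 and |y| = 3 ≥ 1. Reading y takes N from A back to A, so every xyⁱz is accepted.
Pumping length from the standard proof: p = 5 (the number of states). The repeated state found above gives |xy| = j ≤ 5 and |y| = j − i ≥ 1.

aba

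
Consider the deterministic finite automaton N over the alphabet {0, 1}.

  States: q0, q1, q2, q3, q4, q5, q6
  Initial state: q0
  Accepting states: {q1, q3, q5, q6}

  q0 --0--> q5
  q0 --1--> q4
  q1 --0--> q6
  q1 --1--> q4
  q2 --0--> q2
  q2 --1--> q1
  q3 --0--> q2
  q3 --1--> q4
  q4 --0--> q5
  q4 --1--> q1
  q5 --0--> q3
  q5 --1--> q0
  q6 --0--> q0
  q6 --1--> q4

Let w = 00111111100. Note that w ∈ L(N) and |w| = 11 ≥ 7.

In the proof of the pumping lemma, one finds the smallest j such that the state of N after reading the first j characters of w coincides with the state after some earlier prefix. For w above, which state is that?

q4

Run of N on w = 0 0 1 1 1 1 1 1 1 0 0:
  step 0: q0  (start)
  step 1: q5  (read 0: q0→q5)
  step 2: q3  (read 0: q5→q3)
  step 3: q4  (read 1: q3→q4)
  step 4: q1  (read 1: q4→q1)
  step 5: q4  (read 1: q1→q4)   ← first repeat (q4 seen earlier)
  step 6: q1  (read 1: q4→q1)
  step 7: q4  (read 1: q1→q4)
  step 8: q1  (read 1: q4→q1)
  step 9: q4  (read 1: q1→q4)
  step 10: q5  (read 0: q4→q5)
  step 11: q3  (read 0: q5→q3)

The earliest repeat is at step j = 5: N is in q4, which it already visited at step i = 3.
The DFA has 7 states, so the proof of the pumping lemma guarantees a repeated state among the first 7+1 visited; the segment between the two visits is the pumpable y.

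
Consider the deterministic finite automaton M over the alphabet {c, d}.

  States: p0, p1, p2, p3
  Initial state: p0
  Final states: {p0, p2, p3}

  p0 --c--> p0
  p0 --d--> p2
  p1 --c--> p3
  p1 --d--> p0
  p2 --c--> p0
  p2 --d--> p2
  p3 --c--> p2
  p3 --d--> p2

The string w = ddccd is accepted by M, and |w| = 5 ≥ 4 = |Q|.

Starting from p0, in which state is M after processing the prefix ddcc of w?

p0

State sequence: p0 -d-> p2 -d-> p2 -c-> p0 -c-> p0

After reading 4 characters, M is in state p0.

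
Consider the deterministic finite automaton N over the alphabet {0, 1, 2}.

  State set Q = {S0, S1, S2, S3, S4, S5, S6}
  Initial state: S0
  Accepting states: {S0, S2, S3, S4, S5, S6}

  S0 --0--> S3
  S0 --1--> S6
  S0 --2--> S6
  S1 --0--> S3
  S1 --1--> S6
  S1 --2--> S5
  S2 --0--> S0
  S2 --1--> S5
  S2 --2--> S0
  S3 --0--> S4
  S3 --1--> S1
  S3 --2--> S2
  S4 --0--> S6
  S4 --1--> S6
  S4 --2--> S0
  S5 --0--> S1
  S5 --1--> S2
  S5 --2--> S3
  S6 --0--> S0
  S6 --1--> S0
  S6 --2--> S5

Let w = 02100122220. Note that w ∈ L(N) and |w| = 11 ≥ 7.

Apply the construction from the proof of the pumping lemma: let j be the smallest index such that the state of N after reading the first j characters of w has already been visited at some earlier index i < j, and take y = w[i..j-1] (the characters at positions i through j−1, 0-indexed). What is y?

2100

State sequence: S0 -0-> S3 -2-> S2 -1-> S5 -0-> S1 -0-> S3 -1-> S1 -2-> S5 -2-> S3 -2-> S2 -2-> S0 -0-> S3
First repeat at step 5: S3 was already visited.

So i = 1, j = 5, giving x = w[0:1] = 0, y = w[1:5] = 2100, z = w[5:11] = 122220.
Check: |xy| = 5 ≤ 7 and |y| = 4 ≥ 1. Reading y takes N from S3 back to S3, so every xyⁱz is accepted.
Pumping length from the standard proof: p = 7 (the number of states). The repeated state found above gives |xy| = j ≤ 7 and |y| = j − i ≥ 1.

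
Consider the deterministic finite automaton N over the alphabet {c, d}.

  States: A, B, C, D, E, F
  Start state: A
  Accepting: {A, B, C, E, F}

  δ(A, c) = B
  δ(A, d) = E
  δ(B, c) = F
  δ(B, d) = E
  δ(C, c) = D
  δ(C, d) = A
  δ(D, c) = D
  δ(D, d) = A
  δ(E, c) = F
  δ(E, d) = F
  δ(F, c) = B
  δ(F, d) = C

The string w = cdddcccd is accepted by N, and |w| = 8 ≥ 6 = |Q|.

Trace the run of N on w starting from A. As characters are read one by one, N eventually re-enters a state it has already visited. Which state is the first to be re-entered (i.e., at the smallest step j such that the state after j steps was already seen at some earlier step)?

D

Run of N on w = c d d d c c c d:
  step 0: A  (start)
  step 1: B  (read c: A→B)
  step 2: E  (read d: B→E)
  step 3: F  (read d: E→F)
  step 4: C  (read d: F→C)
  step 5: D  (read c: C→D)
  step 6: D  (read c: D→D)   ← first repeat (D seen earlier)
  step 7: D  (read c: D→D)
  step 8: A  (read d: D→A)

The earliest repeat is at step j = 6: N is in D, which it already visited at step i = 5.
Pumping length from the standard proof: p = 6 (the number of states). The repeated state found above gives |xy| = j ≤ 6 and |y| = j − i ≥ 1.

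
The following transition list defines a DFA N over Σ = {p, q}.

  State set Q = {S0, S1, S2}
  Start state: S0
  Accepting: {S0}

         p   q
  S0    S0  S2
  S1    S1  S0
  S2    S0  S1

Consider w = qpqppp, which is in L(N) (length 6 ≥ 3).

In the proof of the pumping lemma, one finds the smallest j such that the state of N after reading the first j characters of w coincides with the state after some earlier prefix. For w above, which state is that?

S0

Run of N on w = q p q p p p:
  step 0: S0  (start)
  step 1: S2  (read q: S0→S2)
  step 2: S0  (read p: S2→S0)   ← first repeat (S0 seen earlier)
  step 3: S2  (read q: S0→S2)
  step 4: S0  (read p: S2→S0)
  step 5: S0  (read p: S0→S0)
  step 6: S0  (read p: S0→S0)

The earliest repeat is at step j = 2: N is in S0, which it already visited at step i = 0.
Pumping length from the standard proof: p = 3 (the number of states). The repeated state found above gives |xy| = j ≤ 3 and |y| = j − i ≥ 1.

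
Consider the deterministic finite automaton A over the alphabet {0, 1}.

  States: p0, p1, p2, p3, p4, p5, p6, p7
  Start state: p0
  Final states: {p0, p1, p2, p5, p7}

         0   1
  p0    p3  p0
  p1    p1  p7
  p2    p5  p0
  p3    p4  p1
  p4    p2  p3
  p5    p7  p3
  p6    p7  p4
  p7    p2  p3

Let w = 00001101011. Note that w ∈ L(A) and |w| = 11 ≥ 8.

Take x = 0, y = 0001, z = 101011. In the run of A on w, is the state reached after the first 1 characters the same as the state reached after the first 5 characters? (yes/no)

yes

State sequence: p0 -0-> p3 -0-> p4 -0-> p2 -0-> p5 -1-> p3

After x (step 1): p3. After xy (step 5): p3.
They match, so y = 0001 drives A around a cycle from p3 back to itself; pumping y any number of times keeps A in p3 before reading z, and xyⁱz ∈ L(A) for every i ≥ 0.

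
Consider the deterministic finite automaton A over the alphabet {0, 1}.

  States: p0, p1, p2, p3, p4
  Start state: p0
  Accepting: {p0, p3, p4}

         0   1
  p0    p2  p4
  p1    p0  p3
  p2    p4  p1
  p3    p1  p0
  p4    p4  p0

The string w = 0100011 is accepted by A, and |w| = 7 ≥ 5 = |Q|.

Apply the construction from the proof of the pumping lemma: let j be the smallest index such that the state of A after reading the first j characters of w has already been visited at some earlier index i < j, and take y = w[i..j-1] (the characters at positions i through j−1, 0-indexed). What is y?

State sequence: p0 -0-> p2 -1-> p1 -0-> p0 -0-> p2 -0-> p4 -1-> p0 -1-> p4
First repeat at step 3: p0 was already visited.

So i = 0, j = 3, giving x = w[0:0] = ε, y = w[0:3] = 010, z = w[3:7] = 0011.
Check: |xy| = 3 ≤ 5 and |y| = 3 ≥ 1. Reading y takes A from p0 back to p0, so every xyⁱz is accepted.
Since A has 5 states, any run of length ≥ 5 visits 5+1 states, so by pigeonhole some state repeats within the first 5 steps — that repeat gives the pumpable loop.

010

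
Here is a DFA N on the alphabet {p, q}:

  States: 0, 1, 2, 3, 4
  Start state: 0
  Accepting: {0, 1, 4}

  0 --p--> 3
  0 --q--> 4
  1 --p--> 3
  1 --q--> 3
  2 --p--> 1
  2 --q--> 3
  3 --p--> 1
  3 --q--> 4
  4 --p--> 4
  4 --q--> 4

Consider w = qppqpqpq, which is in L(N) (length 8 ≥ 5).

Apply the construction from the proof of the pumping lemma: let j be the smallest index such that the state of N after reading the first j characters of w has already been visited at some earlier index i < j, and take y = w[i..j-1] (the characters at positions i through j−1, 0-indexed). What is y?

p

Run of N on w = q p p q p q p q:
  step 0: 0  (start)
  step 1: 4  (read q: 0→4)
  step 2: 4  (read p: 4→4)   ← first repeat (4 seen earlier)
  step 3: 4  (read p: 4→4)
  step 4: 4  (read q: 4→4)
  step 5: 4  (read p: 4→4)
  step 6: 4  (read q: 4→4)
  step 7: 4  (read p: 4→4)
  step 8: 4  (read q: 4→4)

So i = 1, j = 2, giving x = w[0:1] = q, y = w[1:2] = p, z = w[2:8] = pqpqpq.
Check: |xy| = 2 ≤ 5 and |y| = 1 ≥ 1. Reading y takes N from 4 back to 4, so every xyⁱz is accepted.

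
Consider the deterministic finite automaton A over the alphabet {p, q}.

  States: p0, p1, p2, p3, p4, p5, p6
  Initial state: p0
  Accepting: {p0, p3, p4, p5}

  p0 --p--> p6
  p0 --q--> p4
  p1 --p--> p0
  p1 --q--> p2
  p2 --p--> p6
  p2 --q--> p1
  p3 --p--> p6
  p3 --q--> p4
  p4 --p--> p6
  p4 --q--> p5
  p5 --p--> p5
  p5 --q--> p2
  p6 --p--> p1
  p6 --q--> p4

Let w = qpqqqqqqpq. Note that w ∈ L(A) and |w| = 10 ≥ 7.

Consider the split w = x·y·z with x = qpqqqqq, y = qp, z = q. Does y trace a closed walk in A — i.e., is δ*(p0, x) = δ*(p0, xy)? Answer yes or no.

no

Run of A on the first 9 characters of w = q p q q q q q q p:
  step 0: p0  (start)
  step 1: p4  (read q: p0→p4)
  step 2: p6  (read p: p4→p6)
  step 3: p4  (read q: p6→p4)
  step 4: p5  (read q: p4→p5)
  step 5: p2  (read q: p5→p2)
  step 6: p1  (read q: p2→p1)
  step 7: p2  (read q: p1→p2)
  step 8: p1  (read q: p2→p1)
  step 9: p0  (read p: p1→p0)

After x (step 7): p2. After xy (step 9): p0.
They differ (p2 ≠ p0), so y is not a cycle from the state after x; this split is not the one the pumping-lemma construction produces, and pumping y need not keep the string in L(A).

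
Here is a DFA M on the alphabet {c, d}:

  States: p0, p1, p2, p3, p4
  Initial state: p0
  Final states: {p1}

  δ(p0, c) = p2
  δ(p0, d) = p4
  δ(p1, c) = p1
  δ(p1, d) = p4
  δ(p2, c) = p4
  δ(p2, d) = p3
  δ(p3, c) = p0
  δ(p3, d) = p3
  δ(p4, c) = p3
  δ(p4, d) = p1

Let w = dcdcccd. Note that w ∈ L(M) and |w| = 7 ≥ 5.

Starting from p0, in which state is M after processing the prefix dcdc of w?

p0

Run of M on the first 4 characters of w = d c d c:
  step 0: p0  (start)
  step 1: p4  (read d: p0→p4)
  step 2: p3  (read c: p4→p3)
  step 3: p3  (read d: p3→p3)
  step 4: p0  (read c: p3→p0)

After reading 4 characters, M is in state p0.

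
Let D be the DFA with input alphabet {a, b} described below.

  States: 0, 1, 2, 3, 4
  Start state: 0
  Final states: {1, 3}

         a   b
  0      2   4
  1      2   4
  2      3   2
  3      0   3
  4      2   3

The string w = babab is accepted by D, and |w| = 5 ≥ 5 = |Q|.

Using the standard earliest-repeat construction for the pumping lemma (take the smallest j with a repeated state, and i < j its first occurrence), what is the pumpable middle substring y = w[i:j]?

b

Run of D on w = b a b a b:
  step 0: 0  (start)
  step 1: 4  (read b: 0→4)
  step 2: 2  (read a: 4→2)
  step 3: 2  (read b: 2→2)   ← first repeat (2 seen earlier)
  step 4: 3  (read a: 2→3)
  step 5: 3  (read b: 3→3)

So i = 2, j = 3, giving x = w[0:2] = ba, y = w[2:3] = b, z = w[3:5] = ab.
Check: |xy| = 3 ≤ 5 and |y| = 1 ≥ 1. Reading y takes D from 2 back to 2, so every xyⁱz is accepted.
The DFA has 5 states, so the proof of the pumping lemma guarantees a repeated state among the first 5+1 visited; the segment between the two visits is the pumpable y.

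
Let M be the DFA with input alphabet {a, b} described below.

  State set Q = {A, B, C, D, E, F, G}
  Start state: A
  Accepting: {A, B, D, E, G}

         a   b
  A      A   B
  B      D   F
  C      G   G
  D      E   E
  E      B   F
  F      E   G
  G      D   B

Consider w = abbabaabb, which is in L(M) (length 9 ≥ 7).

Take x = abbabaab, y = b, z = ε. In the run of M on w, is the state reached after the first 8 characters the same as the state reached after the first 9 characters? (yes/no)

State sequence: A -a-> A -b-> B -b-> F -a-> E -b-> F -a-> E -a-> B -b-> F -b-> G

After x (step 8): F. After xy (step 9): G.
They differ (F ≠ G), so y is not a cycle from the state after x; this split is not the one the pumping-lemma construction produces, and pumping y need not keep the string in L(M).

no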